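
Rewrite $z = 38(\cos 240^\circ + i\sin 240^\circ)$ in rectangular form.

a = r cos θ = 38 * -1/2 = -19
b = r sin θ = 38 * -sqrt(3)/2 = -19*sqrt(3)
z = -19 - 19*sqrt(3)i


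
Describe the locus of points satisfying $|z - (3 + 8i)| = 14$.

|z - z0| = r describes a circle centered at z0 with radius r
Here z0 = 3 + 8i and r = 14
Locus: Circle centered at (3, 8) with radius 14


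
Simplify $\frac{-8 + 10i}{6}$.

Divisor is real, so divide each part by 6:
= -4/3 + (5/3)i


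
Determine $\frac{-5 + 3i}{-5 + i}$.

Multiply numerator and denominator by conjugate (-5 - i):
= (-5 + 3i)(-5 - i) / ((-5)^2 + 1^2)
= (28 - 10i) / 26
Divide through by 2: (14 - 5i) / 13
= 14/13 - (5/13)i


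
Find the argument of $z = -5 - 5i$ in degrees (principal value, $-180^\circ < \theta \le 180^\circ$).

θ = arctan(b/a) = arctan(-5/-5) (quadrant-adjusted) = -135°


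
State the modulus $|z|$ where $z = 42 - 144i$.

|z| = sqrt(a^2 + b^2) = sqrt(42^2 + (-144)^2) = sqrt(22500) = 150


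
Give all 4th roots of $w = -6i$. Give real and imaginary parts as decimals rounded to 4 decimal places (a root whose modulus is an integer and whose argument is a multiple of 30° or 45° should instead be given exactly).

|w| = 6, arg(w) = 270°
Root modulus = 6^(1/4) ≈ 1.565085
Root arguments: θ_k = (270° + 360°k)/4 for k = 0, 1, ..., 3
Compute each root as (root modulus)(cos θ_k + i sin θ_k) using full-precision intermediates, then round to 4 decimal places.
Roots: 0.5989 + 1.4459i, -1.4459 + 0.5989i, -0.5989 - 1.4459i, 1.4459 - 0.5989i


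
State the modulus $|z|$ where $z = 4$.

|z| = sqrt(a^2 + b^2) = sqrt(4^2 + 0^2) = sqrt(16) = 4


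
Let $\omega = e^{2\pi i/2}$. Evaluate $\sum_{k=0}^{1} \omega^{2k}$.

Since 2 divides 2, ω^2 = (ω^2)^1 = 1^1 = 1, so every term is 1.
Sum = 2 · 1 = 2


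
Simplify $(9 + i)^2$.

(a + bi)^2 = a^2 - b^2 + 2abi
= 9^2 - 1^2 + 2*9*1i
= 80 + 18i


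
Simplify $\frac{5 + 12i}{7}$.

Divisor is real, so divide each part by 7:
= 5/7 + (12/7)i


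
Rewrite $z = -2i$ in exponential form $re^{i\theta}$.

r = |z| = sqrt((0)^2 + (-2)^2) = sqrt(0 + 4) = sqrt(4) = 2
a = 0 and b < 0, so z lies on the negative imaginary axis: θ = -90° = -π/2
z = 2e^(-i*π/2)


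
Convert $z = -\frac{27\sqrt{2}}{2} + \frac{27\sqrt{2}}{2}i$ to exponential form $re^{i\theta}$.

r = |z| = sqrt((-27*sqrt(2)/2)^2 + (27*sqrt(2)/2)^2) = sqrt(729/2 + 729/2) = sqrt(729) = 27
θ = arctan(b/a) = arctan(19.0919/-19.0919) (quadrant-adjusted) = 135° = 3π/4
z = 27e^(i*3π/4)


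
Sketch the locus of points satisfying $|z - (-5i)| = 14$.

|z - z0| = r describes a circle centered at z0 with radius r
Here z0 = -5i and r = 14
Locus: Circle centered at (0, -5) with radius 14


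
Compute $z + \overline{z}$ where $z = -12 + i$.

z + conjugate(z) = (a + bi) + (a - bi) = 2a
= 2 * (-12) = -24


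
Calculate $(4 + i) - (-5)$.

(4 - (-5)) + (1 - 0)i = 9 + i


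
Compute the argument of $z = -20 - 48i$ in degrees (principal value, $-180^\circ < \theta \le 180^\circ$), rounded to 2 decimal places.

θ = arctan(b/a) = arctan(-48/-20) (quadrant-adjusted) = -112.62°


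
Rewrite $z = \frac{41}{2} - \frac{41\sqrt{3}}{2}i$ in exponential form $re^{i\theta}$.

r = |z| = sqrt((41/2)^2 + (-41*sqrt(3)/2)^2) = sqrt(1681/4 + 5043/4) = sqrt(1681) = 41
θ = arctan(b/a) = arctan(-35.507/20.5) (quadrant-adjusted) = -60° = -π/3
z = 41e^(-i*π/3)


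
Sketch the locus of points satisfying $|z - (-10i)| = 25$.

|z - z0| = r describes a circle centered at z0 with radius r
Here z0 = -10i and r = 25
Locus: Circle centered at (0, -10) with radius 25


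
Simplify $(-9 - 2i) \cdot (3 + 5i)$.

(a1*a2 - b1*b2) + (a1*b2 + b1*a2)i
= (-27 - (-10)) + (-45 + (-6))i
= -17 - 51i


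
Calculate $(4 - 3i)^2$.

(a + bi)^2 = a^2 - b^2 + 2abi
= 4^2 - (-3)^2 + 2*4*(-3)i
= 7 - 24i


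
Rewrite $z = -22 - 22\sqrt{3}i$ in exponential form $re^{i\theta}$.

r = |z| = sqrt((-22)^2 + (-22*sqrt(3))^2) = sqrt(484 + 1452) = sqrt(1936) = 44
θ = arctan(b/a) = arctan(-38.1051/-22) (quadrant-adjusted) = -120° = -2π/3
z = 44e^(-i*2π/3)


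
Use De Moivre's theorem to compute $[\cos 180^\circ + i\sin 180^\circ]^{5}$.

By De Moivre: z^n = r^n(cos(nθ) + i sin(nθ))
= 1^5(cos(5*180°) + i sin(5*180°))
= 1(cos 180° + i sin 180°)
= -1


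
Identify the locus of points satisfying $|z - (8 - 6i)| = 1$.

|z - z0| = r describes a circle centered at z0 with radius r
Here z0 = 8 - 6i and r = 1
Locus: Circle centered at (8, -6) with radius 1


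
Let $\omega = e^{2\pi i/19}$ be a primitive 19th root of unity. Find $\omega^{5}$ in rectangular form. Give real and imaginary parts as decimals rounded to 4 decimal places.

ω^5 = e^(2πi·5/19) = e^(i·10π/19)
= cos(10π/19) + i sin(10π/19)
= -0.0826 + 0.9966i


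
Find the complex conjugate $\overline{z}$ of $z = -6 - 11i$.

If z = a + bi, then conjugate(z) = a - bi
conjugate(-6 - 11i) = -6 + 11i


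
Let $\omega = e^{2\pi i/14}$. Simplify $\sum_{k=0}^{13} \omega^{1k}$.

Let ζ = ω^1 = e^(2πi·1/14). Since 14 ∤ 1, ζ ≠ 1.
Sum = Σ_{k=0}^{13} ζ^k = (ζ^14 - 1)/(ζ - 1) = (ω^{1·14} - 1)/(ζ - 1) = (1 - 1)/(ζ - 1) = 0


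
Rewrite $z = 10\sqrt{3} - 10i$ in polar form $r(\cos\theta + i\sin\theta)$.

r = |z| = sqrt(a^2 + b^2) = sqrt((10*sqrt(3))^2 + (-10)^2) = sqrt(300 + 100) = sqrt(400) = 20
θ = arctan(b/a) = arctan(-10/17.3205) (quadrant-adjusted) = 330°
z = 20(cos 330° + i sin 330°)


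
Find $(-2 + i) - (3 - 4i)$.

(-2 - 3) + (1 - (-4))i = -5 + 5i


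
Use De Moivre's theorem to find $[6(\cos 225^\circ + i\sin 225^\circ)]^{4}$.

By De Moivre: z^n = r^n(cos(nθ) + i sin(nθ))
= 6^4(cos(4*225°) + i sin(4*225°))
= 1296(cos 180° + i sin 180°)
= -1296


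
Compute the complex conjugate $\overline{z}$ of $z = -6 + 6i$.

If z = a + bi, then conjugate(z) = a - bi
conjugate(-6 + 6i) = -6 - 6i


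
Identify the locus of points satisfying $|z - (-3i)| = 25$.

|z - z0| = r describes a circle centered at z0 with radius r
Here z0 = -3i and r = 25
Locus: Circle centered at (0, -3) with radius 25


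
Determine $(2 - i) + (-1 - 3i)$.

(2 + (-1)) + (-1 + (-3))i = 1 - 4i


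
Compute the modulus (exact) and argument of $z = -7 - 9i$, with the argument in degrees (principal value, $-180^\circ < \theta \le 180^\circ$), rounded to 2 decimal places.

|z| = sqrt((-7)^2 + (-9)^2) = sqrt(130)
arg(z) = arctan(b/a) = arctan(-9/-7) (quadrant-adjusted) = -127.87°


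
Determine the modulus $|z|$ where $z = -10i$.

|z| = sqrt(a^2 + b^2) = sqrt(0^2 + (-10)^2) = sqrt(100) = 10


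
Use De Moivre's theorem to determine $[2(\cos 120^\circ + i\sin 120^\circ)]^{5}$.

By De Moivre: z^n = r^n(cos(nθ) + i sin(nθ))
= 2^5(cos(5*120°) + i sin(5*120°))
= 32(cos 240° + i sin 240°)
= -16 - 16*sqrt(3)i


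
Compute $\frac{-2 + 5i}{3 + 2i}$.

Multiply numerator and denominator by conjugate (3 - 2i):
= (-2 + 5i)(3 - 2i) / (3^2 + 2^2)
= (4 + 19i) / 13
= 4/13 + (19/13)i


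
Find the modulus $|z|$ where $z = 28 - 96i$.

|z| = sqrt(a^2 + b^2) = sqrt(28^2 + (-96)^2) = sqrt(10000) = 100


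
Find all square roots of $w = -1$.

|w| = 1, arg(w) = 180°
Root modulus = 1^(1/2) = 1
Root arguments: θ_k = (180° + 360°k)/2 for k = 0, 1, ..., 1
Roots: i, -i


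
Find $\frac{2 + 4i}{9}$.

Divisor is real, so divide each part by 9:
= 2/9 + (4/9)i


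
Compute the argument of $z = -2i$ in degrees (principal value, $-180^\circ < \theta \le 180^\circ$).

a = 0 and b < 0, so z lies on the negative imaginary axis: θ = -90°


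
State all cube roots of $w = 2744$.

|w| = 2744, arg(w) = 0°
Root modulus = 2744^(1/3) = 14
Root arguments: θ_k = (0° + 360°k)/3 for k = 0, 1, ..., 2
Roots: 14, -7 + 7*sqrt(3)i, -7 - 7*sqrt(3)i


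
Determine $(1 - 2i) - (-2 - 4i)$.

(1 - (-2)) + (-2 - (-4))i = 3 + 2i


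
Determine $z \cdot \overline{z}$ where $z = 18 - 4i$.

z * conjugate(z) = |z|^2 = a^2 + b^2
= 18^2 + (-4)^2 = 340


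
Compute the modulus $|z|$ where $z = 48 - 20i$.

|z| = sqrt(a^2 + b^2) = sqrt(48^2 + (-20)^2) = sqrt(2704) = 52


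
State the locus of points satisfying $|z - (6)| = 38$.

|z - z0| = r describes a circle centered at z0 with radius r
Here z0 = 6 and r = 38
Locus: Circle centered at (6, 0) with radius 38


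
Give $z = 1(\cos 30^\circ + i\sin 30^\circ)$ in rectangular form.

a = r cos θ = 1 * sqrt(3)/2 = sqrt(3)/2
b = r sin θ = 1 * 1/2 = 1/2
z = sqrt(3)/2 + (1/2)i


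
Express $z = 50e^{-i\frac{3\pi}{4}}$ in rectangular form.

a = r cos θ = 50 * -sqrt(2)/2 = -25*sqrt(2)
b = r sin θ = 50 * -sqrt(2)/2 = -25*sqrt(2)
z = -25*sqrt(2) - 25*sqrt(2)i


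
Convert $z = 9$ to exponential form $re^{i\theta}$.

r = |z| = sqrt((9)^2 + (0)^2) = sqrt(81 + 0) = sqrt(81) = 9
b = 0 and a > 0, so z lies on the positive real axis: θ = 0
z = 9e^(i*0) = 9


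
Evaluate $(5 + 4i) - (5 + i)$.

(5 - 5) + (4 - 1)i = 3i


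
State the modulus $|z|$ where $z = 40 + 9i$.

|z| = sqrt(a^2 + b^2) = sqrt(40^2 + 9^2) = sqrt(1681) = 41


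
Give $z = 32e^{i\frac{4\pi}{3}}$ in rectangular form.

a = r cos θ = 32 * -1/2 = -16
b = r sin θ = 32 * -sqrt(3)/2 = -16*sqrt(3)
z = -16 - 16*sqrt(3)i


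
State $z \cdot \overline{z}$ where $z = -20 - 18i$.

z * conjugate(z) = |z|^2 = a^2 + b^2
= (-20)^2 + (-18)^2 = 724


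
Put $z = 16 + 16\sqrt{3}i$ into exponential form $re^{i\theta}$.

r = |z| = sqrt((16)^2 + (16*sqrt(3))^2) = sqrt(256 + 768) = sqrt(1024) = 32
θ = arctan(b/a) = arctan(27.7128/16) (quadrant-adjusted) = 60° = π/3
z = 32e^(i*π/3)


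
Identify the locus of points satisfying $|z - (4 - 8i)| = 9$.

|z - z0| = r describes a circle centered at z0 with radius r
Here z0 = 4 - 8i and r = 9
Locus: Circle centered at (4, -8) with radius 9


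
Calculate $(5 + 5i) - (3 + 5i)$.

(5 - 3) + (5 - 5)i = 2


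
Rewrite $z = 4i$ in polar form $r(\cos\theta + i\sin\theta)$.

r = |z| = sqrt(a^2 + b^2) = sqrt((0)^2 + (4)^2) = sqrt(0 + 16) = sqrt(16) = 4
a = 0 and b > 0, so z lies on the positive imaginary axis: θ = 90°
z = 4(cos 90° + i sin 90°)


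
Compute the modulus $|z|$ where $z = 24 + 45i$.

|z| = sqrt(a^2 + b^2) = sqrt(24^2 + 45^2) = sqrt(2601) = 51


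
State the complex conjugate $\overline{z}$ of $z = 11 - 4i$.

If z = a + bi, then conjugate(z) = a - bi
conjugate(11 - 4i) = 11 + 4i


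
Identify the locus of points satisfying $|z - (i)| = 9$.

|z - z0| = r describes a circle centered at z0 with radius r
Here z0 = i and r = 9
Locus: Circle centered at (0, 1) with radius 9


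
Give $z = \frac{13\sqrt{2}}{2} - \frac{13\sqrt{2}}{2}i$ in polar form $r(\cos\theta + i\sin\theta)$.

r = |z| = sqrt(a^2 + b^2) = sqrt((13*sqrt(2)/2)^2 + (-13*sqrt(2)/2)^2) = sqrt(169/2 + 169/2) = sqrt(169) = 13
θ = arctan(b/a) = arctan(-9.1924/9.1924) (quadrant-adjusted) = 315°
z = 13(cos 315° + i sin 315°)


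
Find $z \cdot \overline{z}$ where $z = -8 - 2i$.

z * conjugate(z) = |z|^2 = a^2 + b^2
= (-8)^2 + (-2)^2 = 68


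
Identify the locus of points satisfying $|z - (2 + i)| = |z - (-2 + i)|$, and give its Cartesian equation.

|z - z1| = |z - z2| means z is equidistant from z1 and z2,
i.e. the perpendicular bisector of the segment from (2, 1) to (-2, 1) (midpoint (0, 1)).
With z = x + yi, square both sides:
(x - 2)^2 + (y - 1)^2 = (x - (-2))^2 + (y - 1)^2
The x^2 and y^2 terms cancel: -8x + 0y = 5 - 5 = 0
Simplify: x = 0
Locus: Perpendicular bisector of the segment from (2, 1) to (-2, 1): the line x = 0


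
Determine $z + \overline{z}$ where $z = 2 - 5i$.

z + conjugate(z) = (a + bi) + (a - bi) = 2a
= 2 * 2 = 4


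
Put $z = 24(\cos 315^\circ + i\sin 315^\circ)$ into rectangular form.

a = r cos θ = 24 * sqrt(2)/2 = 12*sqrt(2)
b = r sin θ = 24 * -sqrt(2)/2 = -12*sqrt(2)
z = 12*sqrt(2) - 12*sqrt(2)i


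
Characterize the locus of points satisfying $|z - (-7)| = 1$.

|z - z0| = r describes a circle centered at z0 with radius r
Here z0 = -7 and r = 1
Locus: Circle centered at (-7, 0) with radius 1


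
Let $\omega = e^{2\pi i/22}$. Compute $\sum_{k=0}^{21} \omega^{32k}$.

Let ζ = ω^32 = e^(2πi·32/22). Since 22 ∤ 32, ζ ≠ 1.
Sum = Σ_{k=0}^{21} ζ^k = (ζ^22 - 1)/(ζ - 1) = (ω^{32·22} - 1)/(ζ - 1) = (1 - 1)/(ζ - 1) = 0


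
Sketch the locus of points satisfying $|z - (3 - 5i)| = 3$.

|z - z0| = r describes a circle centered at z0 with radius r
Here z0 = 3 - 5i and r = 3
Locus: Circle centered at (3, -5) with radius 3


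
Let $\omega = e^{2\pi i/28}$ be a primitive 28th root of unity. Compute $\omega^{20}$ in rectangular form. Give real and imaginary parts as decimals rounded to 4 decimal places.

ω^20 = e^(2πi·20/28) = e^(i·10π/7)
= cos(10π/7) + i sin(10π/7)
= -0.2225 - 0.9749i


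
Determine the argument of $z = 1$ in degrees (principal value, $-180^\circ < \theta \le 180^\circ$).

b = 0 and a > 0, so z lies on the positive real axis: θ = 0°


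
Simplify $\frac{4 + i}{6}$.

Divisor is real, so divide each part by 6:
= 2/3 + (1/6)i


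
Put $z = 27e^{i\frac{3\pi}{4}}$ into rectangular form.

a = r cos θ = 27 * -sqrt(2)/2 = -27*sqrt(2)/2
b = r sin θ = 27 * sqrt(2)/2 = 27*sqrt(2)/2
z = -27*sqrt(2)/2 + (27*sqrt(2)/2)i


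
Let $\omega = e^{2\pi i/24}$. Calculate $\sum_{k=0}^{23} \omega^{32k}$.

Let ζ = ω^32 = e^(2πi·32/24). Since 24 ∤ 32, ζ ≠ 1.
Sum = Σ_{k=0}^{23} ζ^k = (ζ^24 - 1)/(ζ - 1) = (ω^{32·24} - 1)/(ζ - 1) = (1 - 1)/(ζ - 1) = 0


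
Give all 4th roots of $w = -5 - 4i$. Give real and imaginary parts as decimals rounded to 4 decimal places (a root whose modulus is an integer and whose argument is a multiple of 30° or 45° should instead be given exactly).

|w| = sqrt(41) ≈ 6.403124, arg(w) ≈ 218.659808°
Root modulus = sqrt(41)^(1/4) ≈ 1.590736
Root arguments: θ_k = (arg(w) + 360°k)/4 for k = 0, 1, ..., 3
Compute each root as (root modulus)(cos θ_k + i sin θ_k) using full-precision intermediates, then round to 4 decimal places.
Roots: 0.9200 + 1.2977i, -1.2977 + 0.9200i, -0.9200 - 1.2977i, 1.2977 - 0.9200i


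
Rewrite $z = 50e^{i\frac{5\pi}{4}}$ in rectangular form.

a = r cos θ = 50 * -sqrt(2)/2 = -25*sqrt(2)
b = r sin θ = 50 * -sqrt(2)/2 = -25*sqrt(2)
z = -25*sqrt(2) - 25*sqrt(2)i


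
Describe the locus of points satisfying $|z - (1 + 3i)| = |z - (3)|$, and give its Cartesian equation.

|z - z1| = |z - z2| means z is equidistant from z1 and z2,
i.e. the perpendicular bisector of the segment from (1, 3) to (3, 0) (midpoint (2, 3/2)).
With z = x + yi, square both sides:
(x - 1)^2 + (y - 3)^2 = (x - 3)^2 + (y - 0)^2
The x^2 and y^2 terms cancel: 4x + (-6)y = 9 - 10 = -1
Simplify: 4x - 6y = -1
Locus: Perpendicular bisector of the segment from (1, 3) to (3, 0): the line 4x - 6y = -1


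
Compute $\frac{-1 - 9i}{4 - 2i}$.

Multiply numerator and denominator by conjugate (4 + 2i):
= (-1 - 9i)(4 + 2i) / (4^2 + (-2)^2)
= (14 - 38i) / 20
Divide through by 2: (7 - 19i) / 10
= 7/10 - (19/10)i


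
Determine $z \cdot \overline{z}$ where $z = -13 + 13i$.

z * conjugate(z) = |z|^2 = a^2 + b^2
= (-13)^2 + 13^2 = 338


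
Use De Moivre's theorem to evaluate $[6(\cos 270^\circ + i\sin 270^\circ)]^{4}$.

By De Moivre: z^n = r^n(cos(nθ) + i sin(nθ))
= 6^4(cos(4*270°) + i sin(4*270°))
= 1296(cos 0° + i sin 0°)
= 1296


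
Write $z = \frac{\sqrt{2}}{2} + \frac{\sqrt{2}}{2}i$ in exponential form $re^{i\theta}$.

r = |z| = sqrt((sqrt(2)/2)^2 + (sqrt(2)/2)^2) = sqrt(1/2 + 1/2) = sqrt(1) = 1
θ = arctan(b/a) = arctan(0.7071/0.7071) (quadrant-adjusted) = 45° = π/4
z = 1e^(i*π/4)


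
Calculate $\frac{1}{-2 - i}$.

Multiply numerator and denominator by conjugate (-2 + i):
= (1)(-2 + i) / ((-2)^2 + (-1)^2)
= (-2 + i) / 5
= -2/5 + (1/5)i


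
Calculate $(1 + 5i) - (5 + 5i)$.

(1 - 5) + (5 - 5)i = -4


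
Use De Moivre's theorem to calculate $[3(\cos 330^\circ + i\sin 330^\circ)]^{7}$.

By De Moivre: z^n = r^n(cos(nθ) + i sin(nθ))
= 3^7(cos(7*330°) + i sin(7*330°))
= 2187(cos 150° + i sin 150°)
= -2187*sqrt(3)/2 + (2187/2)i


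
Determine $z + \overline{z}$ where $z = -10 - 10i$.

z + conjugate(z) = (a + bi) + (a - bi) = 2a
= 2 * (-10) = -20


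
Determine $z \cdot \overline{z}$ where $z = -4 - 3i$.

z * conjugate(z) = |z|^2 = a^2 + b^2
= (-4)^2 + (-3)^2 = 25


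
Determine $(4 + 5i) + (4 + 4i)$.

(4 + 4) + (5 + 4)i = 8 + 9i


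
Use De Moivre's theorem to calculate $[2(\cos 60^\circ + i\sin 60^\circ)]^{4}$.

By De Moivre: z^n = r^n(cos(nθ) + i sin(nθ))
= 2^4(cos(4*60°) + i sin(4*60°))
= 16(cos 240° + i sin 240°)
= -8 - 8*sqrt(3)i


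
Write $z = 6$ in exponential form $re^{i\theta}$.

r = |z| = sqrt((6)^2 + (0)^2) = sqrt(36 + 0) = sqrt(36) = 6
b = 0 and a > 0, so z lies on the positive real axis: θ = 0
z = 6e^(i*0) = 6


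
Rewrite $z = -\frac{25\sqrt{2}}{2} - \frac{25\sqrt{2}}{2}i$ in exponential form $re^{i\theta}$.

r = |z| = sqrt((-25*sqrt(2)/2)^2 + (-25*sqrt(2)/2)^2) = sqrt(625/2 + 625/2) = sqrt(625) = 25
θ = arctan(b/a) = arctan(-17.6777/-17.6777) (quadrant-adjusted) = -135° = -3π/4
z = 25e^(-i*3π/4)


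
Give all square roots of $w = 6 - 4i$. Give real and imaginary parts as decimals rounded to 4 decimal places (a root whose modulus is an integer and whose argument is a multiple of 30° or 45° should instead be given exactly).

|w| = sqrt(52) ≈ 7.211103, arg(w) ≈ 326.309932°
Root modulus = sqrt(52)^(1/2) ≈ 2.685350
Root arguments: θ_k = (arg(w) + 360°k)/2 for k = 0, 1, ..., 1
Compute each root as (root modulus)(cos θ_k + i sin θ_k) using full-precision intermediates, then round to 4 decimal places.
Roots: -2.5701 + 0.7782i, 2.5701 - 0.7782i


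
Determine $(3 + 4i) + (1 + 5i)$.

(3 + 1) + (4 + 5)i = 4 + 9i


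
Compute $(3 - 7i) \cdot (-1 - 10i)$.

(a1*a2 - b1*b2) + (a1*b2 + b1*a2)i
= (-3 - 70) + (-30 + 7)i
= -73 - 23i


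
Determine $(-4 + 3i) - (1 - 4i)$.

(-4 - 1) + (3 - (-4))i = -5 + 7i


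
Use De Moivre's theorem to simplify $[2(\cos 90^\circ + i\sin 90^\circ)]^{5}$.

By De Moivre: z^n = r^n(cos(nθ) + i sin(nθ))
= 2^5(cos(5*90°) + i sin(5*90°))
= 32(cos 90° + i sin 90°)
= 32i


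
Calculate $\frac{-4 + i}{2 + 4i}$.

Multiply numerator and denominator by conjugate (2 - 4i):
= (-4 + i)(2 - 4i) / (2^2 + 4^2)
= (-4 + 18i) / 20
Divide through by 2: (-2 + 9i) / 10
= -1/5 + (9/10)i


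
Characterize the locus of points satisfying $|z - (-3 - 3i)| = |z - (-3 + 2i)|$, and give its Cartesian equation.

|z - z1| = |z - z2| means z is equidistant from z1 and z2,
i.e. the perpendicular bisector of the segment from (-3, -3) to (-3, 2) (midpoint (-3, -1/2)).
With z = x + yi, square both sides:
(x - (-3))^2 + (y - (-3))^2 = (x - (-3))^2 + (y - 2)^2
The x^2 and y^2 terms cancel: 0x + 10y = 13 - 18 = -5
Simplify: y = -1/2
Locus: Perpendicular bisector of the segment from (-3, -3) to (-3, 2): the line y = -1/2


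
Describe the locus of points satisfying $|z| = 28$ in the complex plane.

|z| = 28 means sqrt(x^2 + y^2) = 28
This is a circle of radius 28 centered at the origin


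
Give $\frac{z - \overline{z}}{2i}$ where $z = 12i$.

z - conjugate(z) = 2bi
(z - conjugate(z))/(2i) = 2bi/(2i) = b = 12


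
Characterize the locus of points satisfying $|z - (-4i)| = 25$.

|z - z0| = r describes a circle centered at z0 with radius r
Here z0 = -4i and r = 25
Locus: Circle centered at (0, -4) with radius 25


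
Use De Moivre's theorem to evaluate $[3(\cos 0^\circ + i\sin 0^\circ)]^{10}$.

By De Moivre: z^n = r^n(cos(nθ) + i sin(nθ))
= 3^10(cos(10*0°) + i sin(10*0°))
= 59049(cos 0° + i sin 0°)
= 59049


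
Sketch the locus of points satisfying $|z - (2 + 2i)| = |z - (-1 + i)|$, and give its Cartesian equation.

|z - z1| = |z - z2| means z is equidistant from z1 and z2,
i.e. the perpendicular bisector of the segment from (2, 2) to (-1, 1) (midpoint (1/2, 3/2)).
With z = x + yi, square both sides:
(x - 2)^2 + (y - 2)^2 = (x - (-1))^2 + (y - 1)^2
The x^2 and y^2 terms cancel: -6x + (-2)y = 2 - 8 = -6
Simplify: 3x + y = 3
Locus: Perpendicular bisector of the segment from (2, 2) to (-1, 1): the line 3x + y = 3


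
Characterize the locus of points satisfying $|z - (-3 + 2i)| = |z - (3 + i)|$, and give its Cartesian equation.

|z - z1| = |z - z2| means z is equidistant from z1 and z2,
i.e. the perpendicular bisector of the segment from (-3, 2) to (3, 1) (midpoint (0, 3/2)).
With z = x + yi, square both sides:
(x - (-3))^2 + (y - 2)^2 = (x - 3)^2 + (y - 1)^2
The x^2 and y^2 terms cancel: 12x + (-2)y = 10 - 13 = -3
Simplify: 12x - 2y = -3
Locus: Perpendicular bisector of the segment from (-3, 2) to (3, 1): the line 12x - 2y = -3


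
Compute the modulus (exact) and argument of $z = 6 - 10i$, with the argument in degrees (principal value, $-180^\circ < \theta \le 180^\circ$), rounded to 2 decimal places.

|z| = sqrt(6^2 + (-10)^2) = sqrt(136)
arg(z) = arctan(b/a) = arctan(-10/6) (quadrant-adjusted) = -59.04°


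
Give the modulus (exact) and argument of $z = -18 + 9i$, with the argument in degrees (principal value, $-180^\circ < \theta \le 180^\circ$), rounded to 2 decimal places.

|z| = sqrt((-18)^2 + 9^2) = sqrt(405)
arg(z) = arctan(b/a) = arctan(9/-18) (quadrant-adjusted) = 153.43°


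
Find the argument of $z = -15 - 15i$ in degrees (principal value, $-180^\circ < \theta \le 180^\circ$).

θ = arctan(b/a) = arctan(-15/-15) (quadrant-adjusted) = -135°


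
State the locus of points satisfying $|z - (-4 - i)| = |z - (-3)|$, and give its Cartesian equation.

|z - z1| = |z - z2| means z is equidistant from z1 and z2,
i.e. the perpendicular bisector of the segment from (-4, -1) to (-3, 0) (midpoint (-7/2, -1/2)).
With z = x + yi, square both sides:
(x - (-4))^2 + (y - (-1))^2 = (x - (-3))^2 + (y - 0)^2
The x^2 and y^2 terms cancel: 2x + 2y = 9 - 17 = -8
Simplify: x + y = -4
Locus: Perpendicular bisector of the segment from (-4, -1) to (-3, 0): the line x + y = -4


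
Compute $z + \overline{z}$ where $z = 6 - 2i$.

z + conjugate(z) = (a + bi) + (a - bi) = 2a
= 2 * 6 = 12


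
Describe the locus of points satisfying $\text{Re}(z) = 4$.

Re(z) = x where z = x + yi; the equation x = 4 is satisfied by all points with that x-coordinate
Locus: Vertical line x = 4


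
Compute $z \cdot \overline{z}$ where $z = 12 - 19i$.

z * conjugate(z) = |z|^2 = a^2 + b^2
= 12^2 + (-19)^2 = 505


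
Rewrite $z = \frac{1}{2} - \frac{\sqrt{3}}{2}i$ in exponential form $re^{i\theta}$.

r = |z| = sqrt((1/2)^2 + (-sqrt(3)/2)^2) = sqrt(1/4 + 3/4) = sqrt(1) = 1
θ = arctan(b/a) = arctan(-0.866/0.5) (quadrant-adjusted) = -60° = -π/3
z = 1e^(-i*π/3)


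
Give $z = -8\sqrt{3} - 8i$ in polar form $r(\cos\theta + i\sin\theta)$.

r = |z| = sqrt(a^2 + b^2) = sqrt((-8*sqrt(3))^2 + (-8)^2) = sqrt(192 + 64) = sqrt(256) = 16
θ = arctan(b/a) = arctan(-8/-13.8564) (quadrant-adjusted) = 210°
z = 16(cos 210° + i sin 210°)


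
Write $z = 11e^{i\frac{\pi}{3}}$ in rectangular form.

a = r cos θ = 11 * 1/2 = 11/2
b = r sin θ = 11 * sqrt(3)/2 = 11*sqrt(3)/2
z = 11/2 + (11*sqrt(3)/2)i


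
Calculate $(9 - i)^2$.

(a + bi)^2 = a^2 - b^2 + 2abi
= 9^2 - (-1)^2 + 2*9*(-1)i
= 80 - 18i


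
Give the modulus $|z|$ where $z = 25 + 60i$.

|z| = sqrt(a^2 + b^2) = sqrt(25^2 + 60^2) = sqrt(4225) = 65


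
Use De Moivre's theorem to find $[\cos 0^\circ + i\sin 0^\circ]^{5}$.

By De Moivre: z^n = r^n(cos(nθ) + i sin(nθ))
= 1^5(cos(5*0°) + i sin(5*0°))
= 1(cos 0° + i sin 0°)
= 1


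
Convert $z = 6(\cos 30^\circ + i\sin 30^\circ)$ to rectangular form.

a = r cos θ = 6 * sqrt(3)/2 = 3*sqrt(3)
b = r sin θ = 6 * 1/2 = 3
z = 3*sqrt(3) + 3i


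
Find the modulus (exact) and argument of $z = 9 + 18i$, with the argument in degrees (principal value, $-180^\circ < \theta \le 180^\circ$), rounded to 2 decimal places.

|z| = sqrt(9^2 + 18^2) = sqrt(405)
arg(z) = arctan(b/a) = arctan(18/9) (quadrant-adjusted) = 63.43°


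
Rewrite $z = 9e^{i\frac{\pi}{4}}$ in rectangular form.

a = r cos θ = 9 * sqrt(2)/2 = 9*sqrt(2)/2
b = r sin θ = 9 * sqrt(2)/2 = 9*sqrt(2)/2
z = 9*sqrt(2)/2 + (9*sqrt(2)/2)i


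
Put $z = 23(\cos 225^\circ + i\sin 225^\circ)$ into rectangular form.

a = r cos θ = 23 * -sqrt(2)/2 = -23*sqrt(2)/2
b = r sin θ = 23 * -sqrt(2)/2 = -23*sqrt(2)/2
z = -23*sqrt(2)/2 - (23*sqrt(2)/2)i


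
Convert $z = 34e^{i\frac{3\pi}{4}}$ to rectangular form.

a = r cos θ = 34 * -sqrt(2)/2 = -17*sqrt(2)
b = r sin θ = 34 * sqrt(2)/2 = 17*sqrt(2)
z = -17*sqrt(2) + 17*sqrt(2)i


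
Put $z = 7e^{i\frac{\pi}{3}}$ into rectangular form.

a = r cos θ = 7 * 1/2 = 7/2
b = r sin θ = 7 * sqrt(3)/2 = 7*sqrt(3)/2
z = 7/2 + (7*sqrt(3)/2)i


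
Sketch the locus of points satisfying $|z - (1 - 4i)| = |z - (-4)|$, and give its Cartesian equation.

|z - z1| = |z - z2| means z is equidistant from z1 and z2,
i.e. the perpendicular bisector of the segment from (1, -4) to (-4, 0) (midpoint (-3/2, -2)).
With z = x + yi, square both sides:
(x - 1)^2 + (y - (-4))^2 = (x - (-4))^2 + (y - 0)^2
The x^2 and y^2 terms cancel: -10x + 8y = 16 - 17 = -1
Simplify: 10x - 8y = 1
Locus: Perpendicular bisector of the segment from (1, -4) to (-4, 0): the line 10x - 8y = 1


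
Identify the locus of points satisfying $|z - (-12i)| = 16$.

|z - z0| = r describes a circle centered at z0 with radius r
Here z0 = -12i and r = 16
Locus: Circle centered at (0, -12) with radius 16


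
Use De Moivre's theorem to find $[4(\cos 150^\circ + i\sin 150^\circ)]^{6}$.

By De Moivre: z^n = r^n(cos(nθ) + i sin(nθ))
= 4^6(cos(6*150°) + i sin(6*150°))
= 4096(cos 180° + i sin 180°)
= -4096


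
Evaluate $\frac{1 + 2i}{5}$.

Divisor is real, so divide each part by 5:
= 1/5 + (2/5)i


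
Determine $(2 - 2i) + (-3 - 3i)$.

(2 + (-3)) + (-2 + (-3))i = -1 - 5i


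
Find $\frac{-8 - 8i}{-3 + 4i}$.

Multiply numerator and denominator by conjugate (-3 - 4i):
= (-8 - 8i)(-3 - 4i) / ((-3)^2 + 4^2)
= (-8 + 56i) / 25
= -8/25 + (56/25)i


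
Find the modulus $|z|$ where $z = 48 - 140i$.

|z| = sqrt(a^2 + b^2) = sqrt(48^2 + (-140)^2) = sqrt(21904) = 148


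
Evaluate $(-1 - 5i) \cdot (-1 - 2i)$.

(a1*a2 - b1*b2) + (a1*b2 + b1*a2)i
= (1 - 10) + (2 + 5)i
= -9 + 7i


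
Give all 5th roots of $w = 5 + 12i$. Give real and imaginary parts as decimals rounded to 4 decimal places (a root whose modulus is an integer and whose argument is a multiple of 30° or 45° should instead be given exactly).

|w| = 13, arg(w) ≈ 67.380135°
Root modulus = 13^(1/5) ≈ 1.670278
Root arguments: θ_k = (arg(w) + 360°k)/5 for k = 0, 1, ..., 4
Compute each root as (root modulus)(cos θ_k + i sin θ_k) using full-precision intermediates, then round to 4 decimal places.
Roots: 1.6243 + 0.3892i, 0.1317 + 1.6651i, -1.5429 + 0.6398i, -1.0853 - 1.2696i, 0.8721 - 1.4245i


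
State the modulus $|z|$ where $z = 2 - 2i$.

|z| = sqrt(a^2 + b^2) = sqrt(2^2 + (-2)^2) = sqrt(8) = sqrt(8)


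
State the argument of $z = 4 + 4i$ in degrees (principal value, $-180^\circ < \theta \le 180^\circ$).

θ = arctan(b/a) = arctan(4/4) (quadrant-adjusted) = 45°


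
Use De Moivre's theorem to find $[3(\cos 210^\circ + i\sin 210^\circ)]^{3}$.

By De Moivre: z^n = r^n(cos(nθ) + i sin(nθ))
= 3^3(cos(3*210°) + i sin(3*210°))
= 27(cos 270° + i sin 270°)
= -27i


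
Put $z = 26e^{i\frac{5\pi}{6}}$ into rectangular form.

a = r cos θ = 26 * -sqrt(3)/2 = -13*sqrt(3)
b = r sin θ = 26 * 1/2 = 13
z = -13*sqrt(3) + 13i


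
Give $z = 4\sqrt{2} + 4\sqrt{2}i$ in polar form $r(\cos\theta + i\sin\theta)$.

r = |z| = sqrt(a^2 + b^2) = sqrt((4*sqrt(2))^2 + (4*sqrt(2))^2) = sqrt(32 + 32) = sqrt(64) = 8
θ = arctan(b/a) = arctan(5.6569/5.6569) (quadrant-adjusted) = 45°
z = 8(cos 45° + i sin 45°)


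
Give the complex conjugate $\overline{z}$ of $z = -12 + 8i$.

If z = a + bi, then conjugate(z) = a - bi
conjugate(-12 + 8i) = -12 - 8i


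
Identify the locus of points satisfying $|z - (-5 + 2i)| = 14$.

|z - z0| = r describes a circle centered at z0 with radius r
Here z0 = -5 + 2i and r = 14
Locus: Circle centered at (-5, 2) with radius 14


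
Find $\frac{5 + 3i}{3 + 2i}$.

Multiply numerator and denominator by conjugate (3 - 2i):
= (5 + 3i)(3 - 2i) / (3^2 + 2^2)
= (21 - i) / 13
= 21/13 - (1/13)i


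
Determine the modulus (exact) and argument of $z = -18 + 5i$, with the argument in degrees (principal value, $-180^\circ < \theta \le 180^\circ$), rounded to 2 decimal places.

|z| = sqrt((-18)^2 + 5^2) = sqrt(349)
arg(z) = arctan(b/a) = arctan(5/-18) (quadrant-adjusted) = 164.48°


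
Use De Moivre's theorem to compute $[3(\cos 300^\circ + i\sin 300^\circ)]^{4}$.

By De Moivre: z^n = r^n(cos(nθ) + i sin(nθ))
= 3^4(cos(4*300°) + i sin(4*300°))
= 81(cos 120° + i sin 120°)
= -81/2 + (81*sqrt(3)/2)i


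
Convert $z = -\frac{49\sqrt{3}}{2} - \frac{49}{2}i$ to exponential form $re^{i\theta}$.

r = |z| = sqrt((-49*sqrt(3)/2)^2 + (-49/2)^2) = sqrt(7203/4 + 2401/4) = sqrt(2401) = 49
θ = arctan(b/a) = arctan(-24.5/-42.4352) (quadrant-adjusted) = 210° = 7π/6
z = 49e^(i*7π/6)


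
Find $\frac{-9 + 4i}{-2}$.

Divisor is real, so divide each part by -2:
= 9/2 - 2i


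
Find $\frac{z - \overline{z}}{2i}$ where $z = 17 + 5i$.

z - conjugate(z) = 2bi
(z - conjugate(z))/(2i) = 2bi/(2i) = b = 5


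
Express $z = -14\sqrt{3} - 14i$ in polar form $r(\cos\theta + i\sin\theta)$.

r = |z| = sqrt(a^2 + b^2) = sqrt((-14*sqrt(3))^2 + (-14)^2) = sqrt(588 + 196) = sqrt(784) = 28
θ = arctan(b/a) = arctan(-14/-24.2487) (quadrant-adjusted) = 210°
z = 28(cos 210° + i sin 210°)


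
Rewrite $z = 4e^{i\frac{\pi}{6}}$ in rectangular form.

a = r cos θ = 4 * sqrt(3)/2 = 2*sqrt(3)
b = r sin θ = 4 * 1/2 = 2
z = 2*sqrt(3) + 2i


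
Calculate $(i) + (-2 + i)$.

(0 + (-2)) + (1 + 1)i = -2 + 2i


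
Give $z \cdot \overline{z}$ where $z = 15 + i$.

z * conjugate(z) = |z|^2 = a^2 + b^2
= 15^2 + 1^2 = 226


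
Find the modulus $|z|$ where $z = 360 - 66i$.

|z| = sqrt(a^2 + b^2) = sqrt(360^2 + (-66)^2) = sqrt(133956) = 366


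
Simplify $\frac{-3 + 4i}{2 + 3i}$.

Multiply numerator and denominator by conjugate (2 - 3i):
= (-3 + 4i)(2 - 3i) / (2^2 + 3^2)
= (6 + 17i) / 13
= 6/13 + (17/13)i


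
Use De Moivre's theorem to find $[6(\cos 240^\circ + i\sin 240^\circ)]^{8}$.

By De Moivre: z^n = r^n(cos(nθ) + i sin(nθ))
= 6^8(cos(8*240°) + i sin(8*240°))
= 1679616(cos 120° + i sin 120°)
= -839808 + 839808*sqrt(3)i


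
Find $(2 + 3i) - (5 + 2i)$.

(2 - 5) + (3 - 2)i = -3 + i


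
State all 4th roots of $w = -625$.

|w| = 625, arg(w) = 180°
Root modulus = 625^(1/4) = 5
Root arguments: θ_k = (180° + 360°k)/4 for k = 0, 1, ..., 3
Roots: 5*sqrt(2)/2 + (5*sqrt(2)/2)i, -5*sqrt(2)/2 + (5*sqrt(2)/2)i, -5*sqrt(2)/2 - (5*sqrt(2)/2)i, 5*sqrt(2)/2 - (5*sqrt(2)/2)i


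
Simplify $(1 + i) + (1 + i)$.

(1 + 1) + (1 + 1)i = 2 + 2i


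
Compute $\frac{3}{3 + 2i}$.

Multiply numerator and denominator by conjugate (3 - 2i):
= (3)(3 - 2i) / (3^2 + 2^2)
= (9 - 6i) / 13
= 9/13 - (6/13)i


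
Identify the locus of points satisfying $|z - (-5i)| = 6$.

|z - z0| = r describes a circle centered at z0 with radius r
Here z0 = -5i and r = 6
Locus: Circle centered at (0, -5) with radius 6


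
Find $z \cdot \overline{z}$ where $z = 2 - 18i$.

z * conjugate(z) = |z|^2 = a^2 + b^2
= 2^2 + (-18)^2 = 328


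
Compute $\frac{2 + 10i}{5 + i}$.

Multiply numerator and denominator by conjugate (5 - i):
= (2 + 10i)(5 - i) / (5^2 + 1^2)
= (20 + 48i) / 26
Divide through by 2: (10 + 24i) / 13
= 10/13 + (24/13)i


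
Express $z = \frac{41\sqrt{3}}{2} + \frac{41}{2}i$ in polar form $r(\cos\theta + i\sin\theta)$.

r = |z| = sqrt(a^2 + b^2) = sqrt((41*sqrt(3)/2)^2 + (41/2)^2) = sqrt(5043/4 + 1681/4) = sqrt(1681) = 41
θ = arctan(b/a) = arctan(20.5/35.507) (quadrant-adjusted) = 30°
z = 41(cos 30° + i sin 30°)


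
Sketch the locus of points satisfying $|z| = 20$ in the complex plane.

|z| = 20 means sqrt(x^2 + y^2) = 20
This is a circle of radius 20 centered at the origin


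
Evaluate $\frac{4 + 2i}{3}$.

Divisor is real, so divide each part by 3:
= 4/3 + (2/3)i


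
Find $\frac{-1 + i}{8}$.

Divisor is real, so divide each part by 8:
= -1/8 + (1/8)i


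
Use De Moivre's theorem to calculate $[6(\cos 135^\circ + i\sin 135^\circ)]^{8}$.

By De Moivre: z^n = r^n(cos(nθ) + i sin(nθ))
= 6^8(cos(8*135°) + i sin(8*135°))
= 1679616(cos 0° + i sin 0°)
= 1679616


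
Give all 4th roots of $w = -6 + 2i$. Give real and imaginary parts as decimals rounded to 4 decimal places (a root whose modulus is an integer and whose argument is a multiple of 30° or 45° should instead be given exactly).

|w| = sqrt(40) ≈ 6.324555, arg(w) ≈ 161.565051°
Root modulus = sqrt(40)^(1/4) ≈ 1.585833
Root arguments: θ_k = (arg(w) + 360°k)/4 for k = 0, 1, ..., 3
Compute each root as (root modulus)(cos θ_k + i sin θ_k) using full-precision intermediates, then round to 4 decimal places.
Roots: 1.2078 + 1.0276i, -1.0276 + 1.2078i, -1.2078 - 1.0276i, 1.0276 - 1.2078i


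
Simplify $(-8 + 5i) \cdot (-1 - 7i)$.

(a1*a2 - b1*b2) + (a1*b2 + b1*a2)i
= (8 - (-35)) + (56 + (-5))i
= 43 + 51i


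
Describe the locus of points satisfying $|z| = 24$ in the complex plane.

|z| = 24 means sqrt(x^2 + y^2) = 24
This is a circle of radius 24 centered at the origin


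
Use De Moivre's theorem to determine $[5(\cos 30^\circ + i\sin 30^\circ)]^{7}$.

By De Moivre: z^n = r^n(cos(nθ) + i sin(nθ))
= 5^7(cos(7*30°) + i sin(7*30°))
= 78125(cos 210° + i sin 210°)
= -78125*sqrt(3)/2 - (78125/2)i


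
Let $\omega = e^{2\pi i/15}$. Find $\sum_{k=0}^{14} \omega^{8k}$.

Let ζ = ω^8 = e^(2πi·8/15). Since 15 ∤ 8, ζ ≠ 1.
Sum = Σ_{k=0}^{14} ζ^k = (ζ^15 - 1)/(ζ - 1) = (ω^{8·15} - 1)/(ζ - 1) = (1 - 1)/(ζ - 1) = 0


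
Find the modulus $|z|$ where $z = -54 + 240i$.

|z| = sqrt(a^2 + b^2) = sqrt((-54)^2 + 240^2) = sqrt(60516) = 246


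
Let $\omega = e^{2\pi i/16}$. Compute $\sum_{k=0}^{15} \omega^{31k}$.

Let ζ = ω^31 = e^(2πi·31/16). Since 16 ∤ 31, ζ ≠ 1.
Sum = Σ_{k=0}^{15} ζ^k = (ζ^16 - 1)/(ζ - 1) = (ω^{31·16} - 1)/(ζ - 1) = (1 - 1)/(ζ - 1) = 0


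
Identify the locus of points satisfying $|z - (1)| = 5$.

|z - z0| = r describes a circle centered at z0 with radius r
Here z0 = 1 and r = 5
Locus: Circle centered at (1, 0) with radius 5


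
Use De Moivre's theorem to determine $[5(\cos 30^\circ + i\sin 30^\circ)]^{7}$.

By De Moivre: z^n = r^n(cos(nθ) + i sin(nθ))
= 5^7(cos(7*30°) + i sin(7*30°))
= 78125(cos 210° + i sin 210°)
= -78125*sqrt(3)/2 - (78125/2)i


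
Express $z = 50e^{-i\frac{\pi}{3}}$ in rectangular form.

a = r cos θ = 50 * 1/2 = 25
b = r sin θ = 50 * -sqrt(3)/2 = -25*sqrt(3)
z = 25 - 25*sqrt(3)i


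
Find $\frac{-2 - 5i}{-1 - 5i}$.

Multiply numerator and denominator by conjugate (-1 + 5i):
= (-2 - 5i)(-1 + 5i) / ((-1)^2 + (-5)^2)
= (27 - 5i) / 26
= 27/26 - (5/26)i


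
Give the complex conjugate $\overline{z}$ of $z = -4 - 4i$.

If z = a + bi, then conjugate(z) = a - bi
conjugate(-4 - 4i) = -4 + 4i


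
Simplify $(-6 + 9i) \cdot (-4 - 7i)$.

(a1*a2 - b1*b2) + (a1*b2 + b1*a2)i
= (24 - (-63)) + (42 + (-36))i
= 87 + 6i


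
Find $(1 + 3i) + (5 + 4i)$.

(1 + 5) + (3 + 4)i = 6 + 7i


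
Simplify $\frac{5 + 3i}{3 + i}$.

Multiply numerator and denominator by conjugate (3 - i):
= (5 + 3i)(3 - i) / (3^2 + 1^2)
= (18 + 4i) / 10
Divide through by 2: (9 + 2i) / 5
= 9/5 + (2/5)i


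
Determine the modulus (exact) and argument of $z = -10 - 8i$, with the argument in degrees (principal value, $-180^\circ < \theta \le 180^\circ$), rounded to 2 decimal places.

|z| = sqrt((-10)^2 + (-8)^2) = sqrt(164)
arg(z) = arctan(b/a) = arctan(-8/-10) (quadrant-adjusted) = -141.34°


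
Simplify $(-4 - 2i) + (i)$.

(-4 + 0) + (-2 + 1)i = -4 - i


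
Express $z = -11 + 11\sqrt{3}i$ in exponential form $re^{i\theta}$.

r = |z| = sqrt((-11)^2 + (11*sqrt(3))^2) = sqrt(121 + 363) = sqrt(484) = 22
θ = arctan(b/a) = arctan(19.0526/-11) (quadrant-adjusted) = 120° = 2π/3
z = 22e^(i*2π/3)


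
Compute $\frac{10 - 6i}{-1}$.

Divisor is real, so divide each part by -1:
= -10 + 6i


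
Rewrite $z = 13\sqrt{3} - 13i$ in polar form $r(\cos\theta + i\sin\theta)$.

r = |z| = sqrt(a^2 + b^2) = sqrt((13*sqrt(3))^2 + (-13)^2) = sqrt(507 + 169) = sqrt(676) = 26
θ = arctan(b/a) = arctan(-13/22.5167) (quadrant-adjusted) = 330°
z = 26(cos 330° + i sin 330°)


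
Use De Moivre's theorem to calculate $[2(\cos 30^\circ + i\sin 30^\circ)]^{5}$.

By De Moivre: z^n = r^n(cos(nθ) + i sin(nθ))
= 2^5(cos(5*30°) + i sin(5*30°))
= 32(cos 150° + i sin 150°)
= -16*sqrt(3) + 16i


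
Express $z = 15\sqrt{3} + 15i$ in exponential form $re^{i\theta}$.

r = |z| = sqrt((15*sqrt(3))^2 + (15)^2) = sqrt(675 + 225) = sqrt(900) = 30
θ = arctan(b/a) = arctan(15/25.9808) (quadrant-adjusted) = 30° = π/6
z = 30e^(i*π/6)


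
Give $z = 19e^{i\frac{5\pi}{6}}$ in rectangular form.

a = r cos θ = 19 * -sqrt(3)/2 = -19*sqrt(3)/2
b = r sin θ = 19 * 1/2 = 19/2
z = -19*sqrt(3)/2 + (19/2)i


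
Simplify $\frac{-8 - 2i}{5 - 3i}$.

Multiply numerator and denominator by conjugate (5 + 3i):
= (-8 - 2i)(5 + 3i) / (5^2 + (-3)^2)
= (-34 - 34i) / 34
= -1 - i


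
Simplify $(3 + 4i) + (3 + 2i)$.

(3 + 3) + (4 + 2)i = 6 + 6i


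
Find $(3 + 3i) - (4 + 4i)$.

(3 - 4) + (3 - 4)i = -1 - i


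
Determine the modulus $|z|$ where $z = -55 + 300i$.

|z| = sqrt(a^2 + b^2) = sqrt((-55)^2 + 300^2) = sqrt(93025) = 305


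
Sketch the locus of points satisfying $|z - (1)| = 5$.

|z - z0| = r describes a circle centered at z0 with radius r
Here z0 = 1 and r = 5
Locus: Circle centered at (1, 0) with radius 5


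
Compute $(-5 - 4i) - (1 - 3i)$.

(-5 - 1) + (-4 - (-3))i = -6 - i


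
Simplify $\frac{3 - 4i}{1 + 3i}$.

Multiply numerator and denominator by conjugate (1 - 3i):
= (3 - 4i)(1 - 3i) / (1^2 + 3^2)
= (-9 - 13i) / 10
= -9/10 - (13/10)i


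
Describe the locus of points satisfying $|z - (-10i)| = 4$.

|z - z0| = r describes a circle centered at z0 with radius r
Here z0 = -10i and r = 4
Locus: Circle centered at (0, -10) with radius 4


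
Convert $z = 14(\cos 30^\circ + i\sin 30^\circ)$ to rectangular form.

a = r cos θ = 14 * sqrt(3)/2 = 7*sqrt(3)
b = r sin θ = 14 * 1/2 = 7
z = 7*sqrt(3) + 7i


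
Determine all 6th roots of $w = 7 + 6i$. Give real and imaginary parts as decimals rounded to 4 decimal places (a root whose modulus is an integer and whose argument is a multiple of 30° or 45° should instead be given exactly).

|w| = sqrt(85) ≈ 9.219544, arg(w) ≈ 40.601295°
Root modulus = sqrt(85)^(1/6) ≈ 1.448055
Root arguments: θ_k = (arg(w) + 360°k)/6 for k = 0, 1, ..., 5
Compute each root as (root modulus)(cos θ_k + i sin θ_k) using full-precision intermediates, then round to 4 decimal places.
Roots: 1.4380 + 0.1706i, 0.5712 + 1.3306i, -0.8667 + 1.1600i, -1.4380 - 0.1706i, -0.5712 - 1.3306i, 0.8667 - 1.1600i


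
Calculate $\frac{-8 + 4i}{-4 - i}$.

Multiply numerator and denominator by conjugate (-4 + i):
= (-8 + 4i)(-4 + i) / ((-4)^2 + (-1)^2)
= (28 - 24i) / 17
= 28/17 - (24/17)i


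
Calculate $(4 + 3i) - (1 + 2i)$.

(4 - 1) + (3 - 2)i = 3 + i


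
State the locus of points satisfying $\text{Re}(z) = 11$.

Re(z) = x where z = x + yi; the equation x = 11 is satisfied by all points with that x-coordinate
Locus: Vertical line x = 11
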